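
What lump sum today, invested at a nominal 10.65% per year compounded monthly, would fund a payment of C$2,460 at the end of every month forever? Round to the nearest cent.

Periodic rate i = 0.1065/12 = 0.008875.
PV = PMT / i = 2460 / 0.008875 = 277,183.0986

C$277,183.10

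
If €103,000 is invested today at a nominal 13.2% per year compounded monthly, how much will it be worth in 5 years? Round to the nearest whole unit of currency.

€198,567

Periodic rate i = 0.132/12 = 0.011; n = 5 × 12 = 60 periods.
FV = 103,000 × (1 + 0.011)^60 = 198,566.7649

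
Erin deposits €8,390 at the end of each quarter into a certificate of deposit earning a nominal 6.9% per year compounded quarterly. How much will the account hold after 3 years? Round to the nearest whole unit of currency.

Periodic rate i = 0.069/4 = 0.01725; n = 3 × 4 = 12 periods.
Accumulation factor s(12|0.01725) = 13.206576; FV = 8390 × 13.206576 = 110,803.1737

€110,803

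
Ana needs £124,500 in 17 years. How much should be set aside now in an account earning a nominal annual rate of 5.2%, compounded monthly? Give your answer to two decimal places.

£51,532.65

With 12 periods per year: i = 0.00433333, n = 204.
PV = FV·(1+i)^(−n) = 124,500 × 0.413917 = 51,532.6472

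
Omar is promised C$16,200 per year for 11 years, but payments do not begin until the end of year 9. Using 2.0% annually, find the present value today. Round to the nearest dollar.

PV at t=8 (ordinary 11-year annuity): 16200 × a(11|0.02) = 16200 × 9.786848 = 158,546.9383
PV₀ = 158,546.9383 / (1+0.02)^8 = 158,546.9383 / 1.171659 = 135,318.2853

C$135,318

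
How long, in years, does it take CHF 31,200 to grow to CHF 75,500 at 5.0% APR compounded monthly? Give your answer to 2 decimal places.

Periodic rate i = 0.05/12 = 0.00416667.
(1+i)^n = 75500/31200 = 2.41987, so n = ln 2.41987 / ln 1.00417 = 212.5330 months
= 212.5330/12 years

17.71 years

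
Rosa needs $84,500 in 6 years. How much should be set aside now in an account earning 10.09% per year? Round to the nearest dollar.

PV = 84,500 / (1 + 0.1009)^6 = 84,500 / 1.780276 = 47,464.5621

$47,465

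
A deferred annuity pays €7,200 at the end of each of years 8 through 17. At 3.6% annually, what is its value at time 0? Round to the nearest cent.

PV at t=7 (ordinary 10-year annuity): 7200 × a(10|0.036) = 7200 × 8.274844 = 59,578.8771
PV₀ = 59,578.8771 / (1+0.036)^7 = 59,578.8771 / 1.280909 = 46,512.9651

€46,512.97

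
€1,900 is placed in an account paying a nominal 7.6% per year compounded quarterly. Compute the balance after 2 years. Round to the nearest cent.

€2,208.75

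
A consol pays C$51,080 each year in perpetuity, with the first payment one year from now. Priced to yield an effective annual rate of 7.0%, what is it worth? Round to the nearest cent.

C$729,714.29

PV = C/r = 51080/0.07 = 729,714.2857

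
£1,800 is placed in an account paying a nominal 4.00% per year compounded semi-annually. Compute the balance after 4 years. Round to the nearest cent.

With 2 periods per year: i = 0.02, n = 8.
FV = PV·(1+i)^n = 1,800 × 1.171659 = 2,108.9869

£2,108.99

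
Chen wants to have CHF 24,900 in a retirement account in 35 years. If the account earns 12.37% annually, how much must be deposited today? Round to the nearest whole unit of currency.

CHF 420

PV = 24,900 / (1 + 0.1237)^35 = 24,900 / 59.260230 = 420.1806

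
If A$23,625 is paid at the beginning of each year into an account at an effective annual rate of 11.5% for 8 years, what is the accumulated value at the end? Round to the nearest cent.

FV = PMT · [(1+i)^n − 1] / i × (1+i) = 23625 · 13.466343 = 318,142.3525
(annuity-due: payments at period start, so ×(1+i).)

A$318,142.35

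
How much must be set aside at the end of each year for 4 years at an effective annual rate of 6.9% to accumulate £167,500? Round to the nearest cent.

£37,781.62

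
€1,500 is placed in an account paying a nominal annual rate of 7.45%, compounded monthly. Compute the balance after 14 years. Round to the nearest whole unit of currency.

With 12 periods per year: i = 0.00620833, n = 168.
FV = 1,500 × (1 + 0.00620833)^168 = 4,242.8737

€4,243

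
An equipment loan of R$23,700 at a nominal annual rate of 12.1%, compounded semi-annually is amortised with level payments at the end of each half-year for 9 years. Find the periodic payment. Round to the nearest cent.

R$2,197.08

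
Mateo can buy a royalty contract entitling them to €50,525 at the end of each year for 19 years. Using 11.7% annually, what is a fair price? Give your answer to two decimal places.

€379,076.95

PV = 50525 × [1 − (1+0.117)^(−19)] / 0.117 = 50525 × 7.502760 = 379,076.9527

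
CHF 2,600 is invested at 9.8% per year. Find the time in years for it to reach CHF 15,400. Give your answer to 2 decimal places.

n = ln(15400/2600) / ln(1+0.098) = ln(5.92308) / 0.093490 = 19.0272 years

19.03 years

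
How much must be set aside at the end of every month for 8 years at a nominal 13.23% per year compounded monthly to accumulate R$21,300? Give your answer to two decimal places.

Periodic rate i = 0.1323/12 = 0.011025; n = 8 × 12 = 96 periods.
FV-annuity factor = 169.171328; PMT = 21300 / 169.171328 = 125.9079

R$125.91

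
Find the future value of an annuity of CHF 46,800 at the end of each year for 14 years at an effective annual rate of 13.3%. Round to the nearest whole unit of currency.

CHF 1,669,337

FV = PMT · [(1+i)^n − 1] / i = 46800 · 35.669601 = 1,669,337.3373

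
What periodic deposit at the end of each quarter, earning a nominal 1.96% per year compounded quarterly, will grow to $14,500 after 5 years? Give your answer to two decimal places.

i = 0.0196/4 = 0.0049 per quarter; n = 5·4 = 20.
PMT = 14500 / ( [(1+0.0049)^20 − 1] / 0.0049 ) = 14500 / 20.958950 = 691.8285

$691.83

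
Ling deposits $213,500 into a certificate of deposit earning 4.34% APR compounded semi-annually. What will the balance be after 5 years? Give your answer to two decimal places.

$264,625.57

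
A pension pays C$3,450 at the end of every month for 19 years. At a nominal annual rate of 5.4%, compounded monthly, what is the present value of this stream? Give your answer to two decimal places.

C$491,231.10

Periodic rate i = 0.054/12 = 0.0045; n = 19 × 12 = 228 periods.
PV = PMT · [1 − (1+i)^(−n)] / i = 3450 · 142.385827 = 491,231.1034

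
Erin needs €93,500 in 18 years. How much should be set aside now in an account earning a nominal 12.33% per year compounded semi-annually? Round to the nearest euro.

i = 0.1233/2 = 0.06165 per half-year; n = 18·2 = 36.
PV = 93,500 / (1 + 0.06165)^36 = 93,500 / 8.616465 = 10,851.3183

€10,851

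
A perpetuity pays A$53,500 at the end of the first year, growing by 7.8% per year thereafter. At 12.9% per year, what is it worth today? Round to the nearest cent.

A$1,049,019.61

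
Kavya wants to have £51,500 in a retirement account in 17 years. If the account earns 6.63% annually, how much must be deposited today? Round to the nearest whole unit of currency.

PV = FV·(1+i)^(−n) = 51,500 × 0.335776 = 17,292.4796

£17,292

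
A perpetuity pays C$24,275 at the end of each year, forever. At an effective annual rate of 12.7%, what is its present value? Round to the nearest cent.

C$191,141.73

PV = PMT / i = 24275 / 0.127 = 191,141.7323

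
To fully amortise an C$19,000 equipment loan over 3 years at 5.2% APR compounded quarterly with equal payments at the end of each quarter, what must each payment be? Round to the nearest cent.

Periodic rate i = 0.052/4 = 0.013; n = 3 × 4 = 12 periods.
Annuity-PV factor = 11.044637; PMT = 19000 / 11.044637 = 1,720.2919

C$1,720.29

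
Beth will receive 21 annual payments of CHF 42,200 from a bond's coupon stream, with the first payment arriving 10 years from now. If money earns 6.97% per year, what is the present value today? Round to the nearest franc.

CHF 249,950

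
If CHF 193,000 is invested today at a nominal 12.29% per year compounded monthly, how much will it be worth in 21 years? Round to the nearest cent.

Periodic rate i = 0.1229/12 = 0.0102417; n = 21 × 12 = 252 periods.
FV = PV·(1+i)^n = 193,000 × 13.036762 = 2,516,095.0140

CHF 2,516,095.01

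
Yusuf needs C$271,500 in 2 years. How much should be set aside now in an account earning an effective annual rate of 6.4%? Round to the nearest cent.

Discount factor = (1+0.064)^(−2) = 0.883317; PV = 271,500 × 0.883317 = 239,820.6513

C$239,820.65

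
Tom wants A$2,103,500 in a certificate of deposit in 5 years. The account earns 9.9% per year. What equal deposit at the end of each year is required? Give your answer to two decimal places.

A$345,234.64

PMT = 2.1035e+06 / ( [(1+0.099)^5 − 1] / 0.099 ) = 2.1035e+06 / 6.092958 = 345,234.6387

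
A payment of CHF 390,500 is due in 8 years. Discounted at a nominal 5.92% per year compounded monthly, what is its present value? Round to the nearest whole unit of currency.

CHF 243,470

Periodic rate i = 0.0592/12 = 0.00493333; n = 8 × 12 = 96 periods.
PV = 390,500 / (1 + 0.00493333)^96 = 390,500 / 1.603896 = 243,469.6647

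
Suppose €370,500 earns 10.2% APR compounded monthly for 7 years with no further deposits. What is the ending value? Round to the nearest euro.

i = 0.102/12 = 0.0085 per month; n = 7·12 = 84.
FV = PV·(1+i)^n = 370,500 × 2.035991 = 754,334.5964

€754,335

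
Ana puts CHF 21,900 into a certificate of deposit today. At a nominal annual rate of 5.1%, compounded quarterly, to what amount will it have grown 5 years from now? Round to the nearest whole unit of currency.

i = 0.051/4 = 0.01275 per quarter; n = 5·4 = 20.
21,900 × (1+0.01275)^20 = 21,900 × 1.288383 = 28,215.5910

CHF 28,216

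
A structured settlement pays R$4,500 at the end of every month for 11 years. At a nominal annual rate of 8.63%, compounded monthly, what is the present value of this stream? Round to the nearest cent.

With 12 periods per year: i = 0.00719167, n = 132.
Annuity factor a(132|0.00719167) = 85.052767; PV = 4500 × 85.052767 = 382,737.4536

R$382,737.45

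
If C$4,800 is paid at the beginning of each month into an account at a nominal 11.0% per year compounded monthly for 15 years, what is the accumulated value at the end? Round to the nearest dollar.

i = 0.11/12 = 0.00916667 per month; n = 15·12 = 180.
FV = 4800 × [(1+0.00916667)^180 − 1] / 0.00916667 × (1+i) = 4800 × 458.857563 = 2,202,516.3005
Payments are at the start of each period, so multiply by (1+i).

C$2,202,516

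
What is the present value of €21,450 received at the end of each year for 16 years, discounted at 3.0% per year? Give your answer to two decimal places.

Annuity factor a(16|0.03) = 12.561102; PV = 21450 × 12.561102 = 269,435.6385

€269,435.64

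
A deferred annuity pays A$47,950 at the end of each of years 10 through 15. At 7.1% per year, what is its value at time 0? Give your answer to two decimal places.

Value one period before first payment (t=9): 47950 × [1 − (1+0.071)^(−6)] / 0.071 = 47950 × 4.751860 = 227,851.7024
Discount back 9 years: 227,851.7024 × (1+0.071)^(−9) = 227,851.7024 × 0.539380 = 122,898.6296

A$122,898.63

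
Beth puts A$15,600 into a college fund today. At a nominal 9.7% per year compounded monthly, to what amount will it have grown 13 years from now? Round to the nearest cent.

A$54,773.24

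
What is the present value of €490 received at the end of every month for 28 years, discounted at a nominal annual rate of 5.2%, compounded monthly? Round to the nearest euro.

€86,628

Periodic rate i = 0.052/12 = 0.00433333; n = 28 × 12 = 336 periods.
PV = 490 × [1 − (1+0.00433333)^(−336)] / 0.00433333 = 490 × 176.791920 = 86,628.0407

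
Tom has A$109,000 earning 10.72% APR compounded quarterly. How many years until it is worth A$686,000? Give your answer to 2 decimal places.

Periodic rate i = 0.1072/4 = 0.0268.
(1+i)^n = 686000/109000 = 6.29358, so n = ln 6.29358 / ln 1.0268 = 69.5549 quarters
= 69.5549/4 years

17.39 years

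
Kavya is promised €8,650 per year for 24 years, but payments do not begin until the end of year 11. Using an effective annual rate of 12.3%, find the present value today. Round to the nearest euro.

€20,683

Value one period before first payment (t=10): 8650 × [1 − (1+0.123)^(−24)] / 0.123 = 8650 × 7.627761 = 65,980.1326
PV₀ = 65,980.1326 / (1+0.123)^10 = 65,980.1326 / 3.190051 = 20,683.0995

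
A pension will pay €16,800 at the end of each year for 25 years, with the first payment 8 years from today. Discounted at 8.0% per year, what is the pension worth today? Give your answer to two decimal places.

€104,640.97

Value one period before first payment (t=7): 16800 × [1 − (1+0.08)^(−25)] / 0.08 = 16800 × 10.674776 = 179,336.2400
PV₀ = 179,336.2400 / (1+0.08)^7 = 179,336.2400 / 1.713824 = 104,640.9735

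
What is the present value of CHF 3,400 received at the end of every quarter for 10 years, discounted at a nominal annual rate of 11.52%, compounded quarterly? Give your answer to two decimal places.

CHF 80,137.31

Periodic rate i = 0.1152/4 = 0.0288; n = 10 × 4 = 40 periods.
PV = 3400 × [1 − (1+0.0288)^(−40)] / 0.0288 = 3400 × 23.569798 = 80,137.3125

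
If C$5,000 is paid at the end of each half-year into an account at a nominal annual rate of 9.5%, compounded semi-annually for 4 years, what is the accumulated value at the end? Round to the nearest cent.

C$47,320.72

Periodic rate i = 0.095/2 = 0.0475; n = 4 × 2 = 8 periods.
FV = PMT · [(1+i)^n − 1] / i = 5000 · 9.464144 = 47,320.7199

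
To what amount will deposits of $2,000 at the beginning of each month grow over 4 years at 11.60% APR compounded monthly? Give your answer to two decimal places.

i = 0.116/12 = 0.00966667 per month; n = 4·12 = 48.
FV = 2000 × [(1+0.00966667)^48 − 1] / 0.00966667 × (1+i) = 2000 × 61.298912 = 122,597.8241
Payments are at the start of each period, so multiply by (1+i).

$122,597.82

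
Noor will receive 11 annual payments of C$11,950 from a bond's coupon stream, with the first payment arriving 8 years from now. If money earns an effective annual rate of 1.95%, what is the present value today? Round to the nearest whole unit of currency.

Value one period before first payment (t=7): 11950 × [1 − (1+0.0195)^(−11)] / 0.0195 = 11950 × 9.814742 = 117,286.1652
PV₀ = 117,286.1652 / (1+0.0195)^7 = 117,286.1652 / 1.144750 = 102,455.7121

C$102,456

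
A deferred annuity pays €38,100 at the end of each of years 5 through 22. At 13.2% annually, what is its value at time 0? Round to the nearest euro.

€156,910

Value one period before first payment (t=4): 38100 × [1 − (1+0.132)^(−18)] / 0.132 = 38100 × 6.762571 = 257,653.9419
PV₀ = 257,653.9419 / (1+0.132)^4 = 257,653.9419 / 1.642047 = 156,910.1667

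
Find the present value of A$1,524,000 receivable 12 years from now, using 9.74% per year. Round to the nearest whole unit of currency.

PV = FV·(1+i)^(−n) = 1,524,000 × 0.327809 = 499,580.5211

A$499,581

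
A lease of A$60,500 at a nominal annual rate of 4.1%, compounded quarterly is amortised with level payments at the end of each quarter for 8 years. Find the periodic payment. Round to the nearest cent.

A$2,227.19

With 4 periods per year: i = 0.01025, n = 32.
PMT = 60500 / ( [1 − (1+0.01025)^(−32)] / 0.01025 ) = 60500 / 27.164220 = 2,227.1944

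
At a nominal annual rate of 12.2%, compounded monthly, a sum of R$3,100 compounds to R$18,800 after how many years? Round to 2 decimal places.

14.85 years

Periodic rate i = 0.122/12 = 0.0101667.
n = ln(18800/3100) / ln(1+0.0101667) = ln(6.06452) / 0.010115 = 178.1903 months
= 178.1903/12 years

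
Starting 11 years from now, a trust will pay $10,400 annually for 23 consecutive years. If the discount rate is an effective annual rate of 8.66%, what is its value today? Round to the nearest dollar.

PV at t=10 (ordinary 23-year annuity): 10400 × a(23|0.0866) = 10400 × 9.837805 = 102,313.1740
PV₀ = 102,313.1740 / (1+0.0866)^10 = 102,313.1740 / 2.294547 = 44,589.7000

$44,590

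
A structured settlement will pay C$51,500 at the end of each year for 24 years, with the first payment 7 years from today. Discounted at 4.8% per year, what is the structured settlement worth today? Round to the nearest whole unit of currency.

Value one period before first payment (t=6): 51500 × [1 − (1+0.048)^(−24)] / 0.048 = 51500 × 14.071134 = 724,663.3926
PV₀ = 724,663.3926 / (1+0.048)^6 = 724,663.3926 / 1.324853 = 546,976.4484

C$546,976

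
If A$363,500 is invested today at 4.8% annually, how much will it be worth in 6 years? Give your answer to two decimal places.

363,500 × (1+0.048)^6 = 363,500 × 1.324853 = 481,584.0682

A$481,584.07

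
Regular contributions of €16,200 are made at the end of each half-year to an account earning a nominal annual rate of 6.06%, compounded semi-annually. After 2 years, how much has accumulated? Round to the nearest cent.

i = 0.0606/2 = 0.0303 per half-year; n = 2·2 = 4.
Accumulation factor s(4|0.0303) = 4.185500; FV = 16200 × 4.185500 = 67,805.1029

€67,805.10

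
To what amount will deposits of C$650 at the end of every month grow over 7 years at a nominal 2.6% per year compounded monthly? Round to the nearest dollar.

C$59,813

i = 0.026/12 = 0.00216667 per month; n = 7·12 = 84.
FV = 650 × [(1+0.00216667)^84 − 1] / 0.00216667 = 650 × 92.020631 = 59,813.4103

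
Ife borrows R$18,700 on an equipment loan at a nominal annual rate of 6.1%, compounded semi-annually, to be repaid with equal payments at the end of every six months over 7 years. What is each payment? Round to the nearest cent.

i = 0.061/2 = 0.0305 per half-year; n = 7·2 = 14.
PMT = 18700 / ( [1 − (1+0.0305)^(−14)] / 0.0305 ) = 18700 / 11.257669 = 1,661.0898

R$1,661.09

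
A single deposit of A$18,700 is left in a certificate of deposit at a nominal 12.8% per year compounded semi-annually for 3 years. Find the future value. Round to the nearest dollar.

With 2 periods per year: i = 0.064, n = 6.
18,700 × (1+0.064)^6 = 18,700 × 1.450941 = 27,132.5976

A$27,133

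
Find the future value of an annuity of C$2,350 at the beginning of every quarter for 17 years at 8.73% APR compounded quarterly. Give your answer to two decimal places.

C$367,607.70

i = 0.0873/4 = 0.021825 per quarter; n = 17·4 = 68.
FV = 2350 × [(1+0.021825)^68 − 1] / 0.021825 × (1+i) = 2350 × 156.428807 = 367,607.6955
(Beginning-of-period payments → annuity-due factor ×(1+i).)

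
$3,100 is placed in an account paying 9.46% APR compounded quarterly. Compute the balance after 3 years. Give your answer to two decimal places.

$4,103.74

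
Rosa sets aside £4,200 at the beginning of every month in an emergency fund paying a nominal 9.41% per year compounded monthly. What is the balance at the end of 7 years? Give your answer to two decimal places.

£500,568.08

With 12 periods per year: i = 0.00784167, n = 84.
Accumulation factor s(84|0.00784167) × (1+i) = 119.182875; FV = 4200 × 119.182875 = 500,568.0764
Payments are at the start of each period, so multiply by (1+i).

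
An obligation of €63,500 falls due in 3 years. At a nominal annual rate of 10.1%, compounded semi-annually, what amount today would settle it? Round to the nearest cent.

€47,249.52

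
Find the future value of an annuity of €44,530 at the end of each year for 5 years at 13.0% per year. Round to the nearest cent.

€288,566.45

FV = PMT · [(1+i)^n − 1] / i = 44530 · 6.480271 = 288,566.4503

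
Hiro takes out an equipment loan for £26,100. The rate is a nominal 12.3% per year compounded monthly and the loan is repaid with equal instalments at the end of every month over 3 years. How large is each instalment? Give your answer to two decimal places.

£870.64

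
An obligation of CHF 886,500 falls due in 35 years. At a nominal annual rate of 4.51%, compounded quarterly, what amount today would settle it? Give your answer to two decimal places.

CHF 184,493.38

i = 0.0451/4 = 0.011275 per quarter; n = 35·4 = 140.
Discount factor = (1+0.011275)^(−140) = 0.208114; PV = 886,500 × 0.208114 = 184,493.3816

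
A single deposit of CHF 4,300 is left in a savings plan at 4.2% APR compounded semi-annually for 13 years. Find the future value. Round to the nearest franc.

CHF 7,381

With 2 periods per year: i = 0.021, n = 26.
FV = 4,300 × (1 + 0.021)^26 = 7,381.3832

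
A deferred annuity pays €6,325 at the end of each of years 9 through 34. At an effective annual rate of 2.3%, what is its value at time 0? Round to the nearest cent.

€102,330.57

PV at t=8 (ordinary 26-year annuity): 6325 × a(26|0.023) = 6325 × 19.406620 = 122,746.8743
PV₀ = 122,746.8743 / (1+0.023)^8 = 122,746.8743 / 1.199513 = 102,330.5650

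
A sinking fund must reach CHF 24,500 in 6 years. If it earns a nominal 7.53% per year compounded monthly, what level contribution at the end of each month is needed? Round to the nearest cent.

CHF 270.23

With 12 periods per year: i = 0.006275, n = 72.
PMT = 24500 / ( [(1+0.006275)^72 − 1] / 0.006275 ) = 24500 / 90.664766 = 270.2263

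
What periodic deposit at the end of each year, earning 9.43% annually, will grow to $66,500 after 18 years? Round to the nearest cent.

$1,543.22

PMT = 66500 / ( [(1+0.0943)^18 − 1] / 0.0943 ) = 66500 / 43.091739 = 1,543.2192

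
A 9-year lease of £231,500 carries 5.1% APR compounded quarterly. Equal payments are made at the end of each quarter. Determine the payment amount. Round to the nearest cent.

Periodic rate i = 0.051/4 = 0.01275; n = 9 × 4 = 36 periods.
PMT = 231500 / ( [1 − (1+0.01275)^(−36)] / 0.01275 ) = 231500 / 28.725380 = 8,059.0752

£8,059.08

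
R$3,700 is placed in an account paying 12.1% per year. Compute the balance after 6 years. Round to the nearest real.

FV = 3,700 × (1 + 0.121)^6 = 7,342.3554

R$7,342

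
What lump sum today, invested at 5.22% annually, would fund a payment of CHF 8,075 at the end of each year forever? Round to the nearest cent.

PV = PMT / i = 8075 / 0.0522 = 154,693.4866

CHF 154,693.49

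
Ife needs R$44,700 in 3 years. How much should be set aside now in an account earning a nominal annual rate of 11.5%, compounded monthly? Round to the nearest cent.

Periodic rate i = 0.115/12 = 0.00958333; n = 3 × 12 = 36 periods.
PV = 44,700 / (1 + 0.00958333)^36 = 44,700 / 1.409672 = 31,709.4943

R$31,709.49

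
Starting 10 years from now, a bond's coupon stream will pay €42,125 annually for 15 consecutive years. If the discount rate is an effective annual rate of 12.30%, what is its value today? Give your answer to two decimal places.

€99,403.58

Value one period before first payment (t=9): 42125 × [1 − (1+0.123)^(−15)] / 0.123 = 42125 × 6.703165 = 282,370.8193
Discount back 9 years: 282,370.8193 × (1+0.123)^(−9) = 282,370.8193 × 0.352032 = 99,403.5759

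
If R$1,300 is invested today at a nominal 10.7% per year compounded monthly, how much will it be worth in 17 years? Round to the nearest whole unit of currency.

R$7,951

With 12 periods per year: i = 0.00891667, n = 204.
FV = PV·(1+i)^n = 1,300 × 6.116183 = 7,951.0377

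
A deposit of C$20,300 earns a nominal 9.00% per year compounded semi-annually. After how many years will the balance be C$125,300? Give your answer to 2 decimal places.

20.67 years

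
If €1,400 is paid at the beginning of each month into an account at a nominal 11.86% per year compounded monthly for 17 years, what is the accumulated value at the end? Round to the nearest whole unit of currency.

Periodic rate i = 0.1186/12 = 0.00988333; n = 17 × 12 = 204 periods.
FV = PMT · [(1+i)^n − 1] / i × (1+i) = 1400 · 657.609525 = 920,653.3352
(annuity-due: payments at period start, so ×(1+i).)

€920,653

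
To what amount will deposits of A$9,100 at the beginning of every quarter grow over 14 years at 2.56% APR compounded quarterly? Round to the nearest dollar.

A$614,467

i = 0.0256/4 = 0.0064 per quarter; n = 14·4 = 56.
FV = PMT · [(1+i)^n − 1] / i × (1+i) = 9100 · 67.523872 = 614,467.2394
Payments are at the start of each period, so multiply by (1+i).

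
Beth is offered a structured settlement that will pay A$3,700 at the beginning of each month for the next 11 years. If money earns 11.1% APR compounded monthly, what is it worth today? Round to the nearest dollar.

Periodic rate i = 0.111/12 = 0.00925; n = 11 × 12 = 132 periods.
Annuity factor a(132|0.00925) × (1+i) = 76.747181; PV = 3700 × 76.747181 = 283,964.5688
(annuity-due: payments at period start, so ×(1+i).)

A$283,965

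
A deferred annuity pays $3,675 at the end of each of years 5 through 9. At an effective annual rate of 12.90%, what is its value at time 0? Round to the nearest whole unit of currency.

$7,975

Value one period before first payment (t=4): 3675 × [1 − (1+0.129)^(−5)] / 0.129 = 3675 × 3.525830 = 12,957.4256
Discount back 4 years: 12,957.4256 × (1+0.129)^(−4) = 12,957.4256 × 0.615495 = 7,975.2252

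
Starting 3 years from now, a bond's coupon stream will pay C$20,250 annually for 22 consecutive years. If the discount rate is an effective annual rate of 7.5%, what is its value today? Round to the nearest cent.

C$186,044.88

PV at t=2 (ordinary 22-year annuity): 20250 × a(22|0.075) = 20250 × 10.617191 = 214,998.1179
PV₀ = 214,998.1179 / (1+0.075)^2 = 214,998.1179 / 1.155625 = 186,044.8830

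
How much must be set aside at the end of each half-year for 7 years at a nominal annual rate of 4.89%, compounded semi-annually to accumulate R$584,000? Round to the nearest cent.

With 2 periods per year: i = 0.02445, n = 14.
PMT = 584000 / ( [(1+0.02445)^14 − 1] / 0.02445 ) = 584000 / 16.457923 = 35,484.4280

R$35,484.43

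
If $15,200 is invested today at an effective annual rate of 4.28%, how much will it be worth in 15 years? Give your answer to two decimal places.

15,200 × (1+0.0428)^15 = 15,200 × 1.875061 = 28,500.9230

$28,500.92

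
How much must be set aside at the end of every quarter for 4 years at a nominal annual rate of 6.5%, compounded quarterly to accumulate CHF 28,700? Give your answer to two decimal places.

Periodic rate i = 0.065/4 = 0.01625; n = 4 × 4 = 16 periods.
PMT = 28700 / ( [(1+0.01625)^16 − 1] / 0.01625 ) = 28700 / 18.105999 = 1,585.1100

CHF 1,585.11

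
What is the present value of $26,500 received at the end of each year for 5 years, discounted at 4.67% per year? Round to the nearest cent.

Annuity factor a(5|0.0467) = 4.369258; PV = 26500 × 4.369258 = 115,785.3281

$115,785.33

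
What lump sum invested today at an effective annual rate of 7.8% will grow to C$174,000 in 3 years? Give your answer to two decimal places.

Discount factor = (1+0.078)^(−3) = 0.798259; PV = 174,000 × 0.798259 = 138,897.0320

C$138,897.03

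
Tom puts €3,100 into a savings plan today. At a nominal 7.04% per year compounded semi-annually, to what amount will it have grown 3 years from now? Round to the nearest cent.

i = 0.0704/2 = 0.0352 per half-year; n = 3·2 = 6.
FV = 3,100 × (1 + 0.0352)^6 = 3,815.1118

€3,815.11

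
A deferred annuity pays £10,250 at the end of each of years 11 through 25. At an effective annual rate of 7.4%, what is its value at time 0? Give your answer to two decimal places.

Value one period before first payment (t=10): 10250 × [1 − (1+0.074)^(−15)] / 0.074 = 10250 × 8.882201 = 91,042.5633
PV₀ = 91,042.5633 / (1+0.074)^10 = 91,042.5633 / 2.041939 = 44,586.3235

£44,586.32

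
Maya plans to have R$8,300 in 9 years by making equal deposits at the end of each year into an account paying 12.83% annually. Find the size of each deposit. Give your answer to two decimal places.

R$542.31

FV-annuity factor = 15.304845; PMT = 8300 / 15.304845 = 542.3119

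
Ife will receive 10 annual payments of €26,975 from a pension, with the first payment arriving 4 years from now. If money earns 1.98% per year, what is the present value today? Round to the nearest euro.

€228,703

Value one period before first payment (t=3): 26975 × [1 − (1+0.0198)^(−10)] / 0.0198 = 26975 × 8.991992 = 242,558.9793
Discount back 3 years: 242,558.9793 × (1+0.0198)^(−3) = 242,558.9793 × 0.942877 = 228,703.2486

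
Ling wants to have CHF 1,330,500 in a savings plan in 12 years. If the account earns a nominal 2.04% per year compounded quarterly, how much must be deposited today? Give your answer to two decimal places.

With 4 periods per year: i = 0.0051, n = 48.
PV = FV·(1+i)^(−n) = 1,330,500 × 0.783348 = 1,042,244.8923

CHF 1,042,244.89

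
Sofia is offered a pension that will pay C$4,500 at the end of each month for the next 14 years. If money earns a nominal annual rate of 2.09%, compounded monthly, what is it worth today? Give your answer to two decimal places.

C$654,948.74

Periodic rate i = 0.0209/12 = 0.00174167; n = 14 × 12 = 168 periods.
PV = 4500 × [1 − (1+0.00174167)^(−168)] / 0.00174167 = 4500 × 145.544165 = 654,948.7413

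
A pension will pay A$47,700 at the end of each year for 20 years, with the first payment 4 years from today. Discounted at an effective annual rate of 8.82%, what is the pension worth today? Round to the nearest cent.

PV at t=3 (ordinary 20-year annuity): 47700 × a(20|0.0882) = 47700 × 9.246854 = 441,074.9489
Discount back 3 years: 441,074.9489 × (1+0.0882)^(−3) = 441,074.9489 × 0.776022 = 342,283.7077

A$342,283.71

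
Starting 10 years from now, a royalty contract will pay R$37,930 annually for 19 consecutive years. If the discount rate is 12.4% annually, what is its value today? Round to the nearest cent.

R$95,232.34

Value one period before first payment (t=9): 37930 × [1 − (1+0.124)^(−19)] / 0.124 = 37930 × 7.189495 = 272,697.5559
Discount back 9 years: 272,697.5559 × (1+0.124)^(−9) = 272,697.5559 × 0.349223 = 95,232.3375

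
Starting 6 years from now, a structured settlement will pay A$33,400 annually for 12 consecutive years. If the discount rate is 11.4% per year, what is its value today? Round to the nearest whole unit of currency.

A$124,020

Value one period before first payment (t=5): 33400 × [1 − (1+0.114)^(−12)] / 0.114 = 33400 × 6.370484 = 212,774.1536
Discount back 5 years: 212,774.1536 × (1+0.114)^(−5) = 212,774.1536 × 0.582873 = 124,020.3399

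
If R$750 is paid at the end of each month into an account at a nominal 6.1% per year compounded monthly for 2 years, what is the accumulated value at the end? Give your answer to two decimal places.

R$19,092.54

With 12 periods per year: i = 0.00508333, n = 24.
FV = 750 × [(1+0.00508333)^24 − 1] / 0.00508333 = 750 × 25.456725 = 19,092.5440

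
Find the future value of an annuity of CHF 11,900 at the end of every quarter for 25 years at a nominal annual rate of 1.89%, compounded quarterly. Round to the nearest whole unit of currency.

With 4 periods per year: i = 0.004725, n = 100.
FV = PMT · [(1+i)^n − 1] / i = 11900 · 127.452970 = 1,516,690.3388

CHF 1,516,690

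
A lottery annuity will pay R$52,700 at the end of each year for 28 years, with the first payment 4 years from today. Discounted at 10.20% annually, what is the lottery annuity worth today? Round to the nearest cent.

R$360,625.90

Value one period before first payment (t=3): 52700 × [1 − (1+0.102)^(−28)] / 0.102 = 52700 × 9.157799 = 482,615.9861
PV₀ = 482,615.9861 / (1+0.102)^3 = 482,615.9861 / 1.338273 = 360,625.9045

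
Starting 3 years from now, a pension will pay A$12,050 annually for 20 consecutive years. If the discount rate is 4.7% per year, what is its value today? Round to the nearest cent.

A$140,542.68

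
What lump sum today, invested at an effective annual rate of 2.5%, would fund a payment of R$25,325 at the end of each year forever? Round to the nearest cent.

PV = C/r = 25325/0.025 = 1,013,000.0000

R$1,013,000.00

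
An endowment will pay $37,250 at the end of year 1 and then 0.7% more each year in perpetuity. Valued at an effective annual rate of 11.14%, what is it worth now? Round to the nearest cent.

$356,800.77

PV = D₁/(r − g) = 37250/(0.1114 − 0.007) = 356,800.7663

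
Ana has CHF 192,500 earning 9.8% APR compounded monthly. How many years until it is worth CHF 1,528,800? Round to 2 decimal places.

21.23 years

Periodic rate i = 0.098/12 = 0.00816667.
(1+i)^n = 1.5288e+06/192500 = 7.94182, so n = ln 7.94182 / ln 1.00817 = 254.7664 months
= 254.7664/12 years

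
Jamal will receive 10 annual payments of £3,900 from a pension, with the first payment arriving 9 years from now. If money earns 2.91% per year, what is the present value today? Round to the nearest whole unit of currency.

PV at t=8 (ordinary 10-year annuity): 3900 × a(10|0.0291) = 3900 × 8.569517 = 33,421.1154
Discount back 8 years: 33,421.1154 × (1+0.0291)^(−8) = 33,421.1154 × 0.794949 = 26,568.0888

£26,568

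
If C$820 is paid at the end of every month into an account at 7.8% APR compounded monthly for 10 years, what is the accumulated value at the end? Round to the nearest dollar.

C$148,354

i = 0.078/12 = 0.0065 per month; n = 10·12 = 120.
FV = 820 × [(1+0.0065)^120 − 1] / 0.0065 = 820 × 180.918927 = 148,353.5199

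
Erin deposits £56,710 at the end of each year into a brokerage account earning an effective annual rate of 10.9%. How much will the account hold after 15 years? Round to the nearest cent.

£1,935,600.24

FV = 56710 × [(1+0.109)^15 − 1] / 0.109 = 56710 × 34.131551 = 1,935,600.2424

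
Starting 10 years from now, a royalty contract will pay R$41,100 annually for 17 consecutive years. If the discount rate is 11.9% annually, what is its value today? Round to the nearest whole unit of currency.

Value one period before first payment (t=9): 41100 × [1 − (1+0.119)^(−17)] / 0.119 = 41100 × 7.160732 = 294,306.0896
Discount back 9 years: 294,306.0896 × (1+0.119)^(−9) = 294,306.0896 × 0.363521 = 106,986.3743

R$106,986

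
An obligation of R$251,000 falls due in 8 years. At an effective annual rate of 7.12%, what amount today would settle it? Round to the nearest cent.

PV = 251,000 / (1 + 0.0712)^8 = 251,000 / 1.733662 = 144,780.2124

R$144,780.21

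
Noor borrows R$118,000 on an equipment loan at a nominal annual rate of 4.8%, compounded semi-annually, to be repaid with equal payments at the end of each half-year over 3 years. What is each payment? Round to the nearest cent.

R$21,351.31

Periodic rate i = 0.048/2 = 0.024; n = 3 × 2 = 6 periods.
PMT = 118000 / ( [1 − (1+0.024)^(−6)] / 0.024 ) = 118000 / 5.526594 = 21,351.3051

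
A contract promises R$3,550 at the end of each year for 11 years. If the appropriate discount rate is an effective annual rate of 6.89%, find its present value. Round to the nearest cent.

R$26,766.76

PV = PMT · [1 − (1+i)^(−n)] / i = 3550 · 7.539933 = 26,766.7615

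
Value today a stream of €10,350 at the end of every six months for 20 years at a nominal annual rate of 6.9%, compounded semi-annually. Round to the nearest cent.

i = 0.069/2 = 0.0345 per half-year; n = 20·2 = 40.
PV = 10350 × [1 − (1+0.0345)^(−40)] / 0.0345 = 10350 × 21.521688 = 222,749.4723

€222,749.47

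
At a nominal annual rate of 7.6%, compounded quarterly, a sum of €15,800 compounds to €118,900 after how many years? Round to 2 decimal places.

Periodic rate i = 0.076/4 = 0.019.
(1+i)^n = 118900/15800 = 7.52532, so n = ln 7.52532 / ln 1.019 = 107.2309 quarters
= 107.2309/4 years

26.81 years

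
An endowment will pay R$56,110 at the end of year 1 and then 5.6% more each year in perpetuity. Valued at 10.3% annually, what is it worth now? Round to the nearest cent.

PV = PMT / (i − g) = 56110 / (0.103 − 0.056) = 56110 / 0.047000 = 1,193,829.7872

R$1,193,829.79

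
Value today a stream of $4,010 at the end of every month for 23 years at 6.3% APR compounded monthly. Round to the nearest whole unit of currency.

$583,782

i = 0.063/12 = 0.00525 per month; n = 23·12 = 276.
PV = PMT · [1 − (1+i)^(−n)] / i = 4010 · 145.581588 = 583,782.1694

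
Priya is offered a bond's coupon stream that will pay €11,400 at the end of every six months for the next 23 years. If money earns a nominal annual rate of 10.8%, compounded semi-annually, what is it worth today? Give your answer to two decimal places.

€192,324.74

Periodic rate i = 0.108/2 = 0.054; n = 23 × 2 = 46 periods.
PV = PMT · [1 − (1+i)^(−n)] / i = 11400 · 16.870591 = 192,324.7359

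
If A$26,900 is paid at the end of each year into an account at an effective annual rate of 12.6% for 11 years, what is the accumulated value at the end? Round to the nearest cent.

A$574,104.90

Accumulation factor s(11|0.126) = 21.342189; FV = 26900 × 21.342189 = 574,104.8954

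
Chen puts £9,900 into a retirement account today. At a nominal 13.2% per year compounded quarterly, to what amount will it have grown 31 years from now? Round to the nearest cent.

£554,721.58

With 4 periods per year: i = 0.033, n = 124.
9,900 × (1+0.033)^124 = 9,900 × 56.032483 = 554,721.5822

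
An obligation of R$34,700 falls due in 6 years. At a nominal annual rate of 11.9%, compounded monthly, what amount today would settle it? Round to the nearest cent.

With 12 periods per year: i = 0.00991667, n = 72.
PV = FV·(1+i)^(−n) = 34,700 × 0.491407 = 17,051.8159

R$17,051.82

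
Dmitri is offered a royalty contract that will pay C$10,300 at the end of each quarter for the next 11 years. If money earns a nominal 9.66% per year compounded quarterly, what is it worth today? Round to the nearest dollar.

With 4 periods per year: i = 0.02415, n = 44.
PV = 10300 × [1 − (1+0.02415)^(−44)] / 0.02415 = 10300 × 26.917286 = 277,248.0457

C$277,248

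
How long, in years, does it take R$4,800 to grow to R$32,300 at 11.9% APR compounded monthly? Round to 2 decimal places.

Periodic rate i = 0.119/12 = 0.00991667.
(1+i)^n = 32300/4800 = 6.72917, so n = ln 6.72917 / ln 1.00992 = 193.1988 months
= 193.1988/12 years

16.10 years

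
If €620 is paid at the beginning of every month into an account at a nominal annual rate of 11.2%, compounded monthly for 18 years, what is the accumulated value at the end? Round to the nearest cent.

Periodic rate i = 0.112/12 = 0.00933333; n = 18 × 12 = 216 periods.
Accumulation factor s(216|0.00933333) × (1+i) = 696.262435; FV = 620 × 696.262435 = 431,682.7094
(annuity-due: payments at period start, so ×(1+i).)

€431,682.71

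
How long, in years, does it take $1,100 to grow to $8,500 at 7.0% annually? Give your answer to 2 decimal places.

(1+i)^n = 8500/1100 = 7.72727, so n = ln 7.72727 / ln 1.07 = 30.2216 years

30.22 years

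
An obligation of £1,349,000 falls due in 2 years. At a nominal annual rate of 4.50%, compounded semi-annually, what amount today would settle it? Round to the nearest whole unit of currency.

£1,234,124

With 2 periods per year: i = 0.0225, n = 4.
Discount factor = (1+0.0225)^(−4) = 0.914843; PV = 1,349,000 × 0.914843 = 1,234,123.6727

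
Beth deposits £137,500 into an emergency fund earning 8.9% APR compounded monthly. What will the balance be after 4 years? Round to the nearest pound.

i = 0.089/12 = 0.00741667 per month; n = 4·12 = 48.
FV = PV·(1+i)^n = 137,500 × 1.425733 = 196,038.3379

£196,038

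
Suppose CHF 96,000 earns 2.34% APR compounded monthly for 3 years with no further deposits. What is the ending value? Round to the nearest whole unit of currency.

i = 0.0234/12 = 0.00195 per month; n = 3·12 = 36.
96,000 × (1+0.00195)^36 = 96,000 × 1.072649 = 102,974.3404

CHF 102,974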